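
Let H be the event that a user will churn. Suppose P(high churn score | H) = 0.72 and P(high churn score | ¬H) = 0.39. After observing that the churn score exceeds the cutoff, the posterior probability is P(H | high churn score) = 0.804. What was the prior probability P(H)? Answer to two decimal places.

Bayes' rule in odds form gives O(H|E) = O(H)·[P(E|H)/P(E|¬H)], hence O(H) = O(H|E)/LR.
Posterior odds = 0.804/(1−0.804) = 4.1020. LR = 0.72/0.39 = 1.8462.
Prior odds = 4.1020/1.8462 = 2.2219, so P(H) = 2.2219/(1+2.2219) ≈ 0.69.

P(H) = 0.69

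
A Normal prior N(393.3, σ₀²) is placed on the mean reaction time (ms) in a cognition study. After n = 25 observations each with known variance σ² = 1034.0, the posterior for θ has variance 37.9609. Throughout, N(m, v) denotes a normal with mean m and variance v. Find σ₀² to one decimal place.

σ₀² = 461.9

For the Normal–Normal model with known σ², precisions add: τ_n = τ₀ + n/σ².
So 1/σ₀² = 1/37.9609 − 25/1034.0 = 0.026343 − 0.024178 = 0.002165.
Hence σ₀² = 1/0.002165 ≈ 461.9.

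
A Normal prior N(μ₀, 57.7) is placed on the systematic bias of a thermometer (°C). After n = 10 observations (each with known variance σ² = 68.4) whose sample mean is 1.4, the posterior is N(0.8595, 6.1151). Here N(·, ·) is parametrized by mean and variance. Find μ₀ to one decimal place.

μ₀ = -3.7

With known observation variance, the Normal–Normal posterior has precision τ_n = τ₀ + n/σ² and mean μ_n = (τ₀μ₀ + (n/σ²)x̄)/τ_n.
Here τ₀ = 1/57.7 = 0.017331 and τ_data = 10/68.4 = 0.146199, so τ_n = 0.163530.
Rearranging for μ₀: μ₀ = (μ_n·τ_n − τ_data·x̄)/τ₀ = (0.8595·0.163530 − 0.146199·1.4) / 0.017331 = -0.064125/0.017331 ≈ -3.7.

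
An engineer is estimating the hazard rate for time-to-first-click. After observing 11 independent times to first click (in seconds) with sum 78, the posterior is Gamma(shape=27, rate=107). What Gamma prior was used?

For an exponential likelihood with a Gamma(α, β) prior on the rate, n observations with total T give posterior Gamma(α+n, β+T).
So α = 27 − 11 = 16 and β = 107 − 78 = 29.

Gamma(shape=16, rate=29)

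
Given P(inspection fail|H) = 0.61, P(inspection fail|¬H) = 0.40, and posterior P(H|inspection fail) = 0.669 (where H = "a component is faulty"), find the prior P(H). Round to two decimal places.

In odds form, posterior odds = prior odds × likelihood ratio, so prior odds = posterior odds ÷ LR.
Posterior odds = 0.669/(1−0.669) = 2.0211. LR = 0.61/0.40 = 1.5250.
Prior odds = 2.0211/1.5250 = 1.3253, so P(H) = 1.3253/(1+1.3253) ≈ 0.57.

P(H) = 0.57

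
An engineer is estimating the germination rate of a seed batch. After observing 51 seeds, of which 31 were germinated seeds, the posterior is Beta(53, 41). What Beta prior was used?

A Beta(α, β) prior with s successes and f failures in binomial data gives a Beta(α+s, β+f) posterior.
Subtract the data counts: 53−31=22, 41−20=21.

Beta(22, 21)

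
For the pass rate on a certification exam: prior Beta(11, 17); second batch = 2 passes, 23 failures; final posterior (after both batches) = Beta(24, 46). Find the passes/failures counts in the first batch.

Because Beta–binomial updating is additive in the counts, the combined data contributed (α_post−α_prior, β_post−β_prior) successes and failures.
Total across both batches: 24−11=13 passes, 46−17=29 failures.
Subtract the second batch: 13−2=11 passes and 29−23=6 failures.

11 passes and 6 failures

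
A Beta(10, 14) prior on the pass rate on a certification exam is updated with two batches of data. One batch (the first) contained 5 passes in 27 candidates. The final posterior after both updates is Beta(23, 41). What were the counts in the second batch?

Sequential conjugate updates are equivalent to a single update on the pooled data, so total successes = posterior α − prior α and total failures = posterior β − prior β.
Total across both batches: 23−10=13 passes, 41−14=27 failures.
Subtract the first batch: 13−5=8 passes and 27−22=5 failures.

8 passes and 5 failures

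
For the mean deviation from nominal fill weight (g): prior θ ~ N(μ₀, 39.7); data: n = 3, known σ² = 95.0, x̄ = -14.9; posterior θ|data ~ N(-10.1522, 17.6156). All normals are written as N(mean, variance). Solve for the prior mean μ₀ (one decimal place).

μ₀ = -4.2

The posterior mean is a precision-weighted average: μ_n = (τ₀μ₀ + τ_data·x̄)/(τ₀+τ_data), with τ₀=1/σ₀² and τ_data=n/σ².
Here τ₀ = 1/39.7 = 0.025189 and τ_data = 3/95.0 = 0.031579, so τ_n = 0.056768.
Rearranging for μ₀: μ₀ = (μ_n·τ_n − τ_data·x̄)/τ₀ = (-10.1522·0.056768 − 0.031579·-14.9) / 0.025189 = -0.105793/0.025189 ≈ -4.2.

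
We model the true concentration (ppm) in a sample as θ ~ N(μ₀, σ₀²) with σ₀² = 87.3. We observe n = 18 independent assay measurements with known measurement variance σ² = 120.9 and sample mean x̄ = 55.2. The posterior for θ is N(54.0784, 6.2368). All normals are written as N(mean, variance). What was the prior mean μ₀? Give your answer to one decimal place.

With known observation variance, the Normal–Normal posterior has precision τ_n = τ₀ + n/σ² and mean μ_n = (τ₀μ₀ + (n/σ²)x̄)/τ_n.
Here τ₀ = 1/87.3 = 0.011455 and τ_data = 18/120.9 = 0.148883, so τ_n = 0.160338.
Rearranging for μ₀: μ₀ = (μ_n·τ_n − τ_data·x̄)/τ₀ = (54.0784·0.160338 − 0.148883·55.2) / 0.011455 = 0.452481/0.011455 ≈ 39.5.

μ₀ = 39.5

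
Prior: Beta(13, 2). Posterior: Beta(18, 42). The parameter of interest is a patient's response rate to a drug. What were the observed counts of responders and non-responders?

A Beta(α, β) prior with s successes and f failures in binomial data gives a Beta(α+s, β+f) posterior.
So s = 18 − 13 = 5 and f = 42 − 2 = 40.

5 responders and 40 non-responders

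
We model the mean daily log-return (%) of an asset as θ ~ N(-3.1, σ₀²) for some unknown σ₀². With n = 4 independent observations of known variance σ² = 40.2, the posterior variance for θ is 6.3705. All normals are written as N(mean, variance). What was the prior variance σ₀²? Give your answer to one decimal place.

σ₀² = 17.4

For the Normal–Normal model with known σ², precisions add: τ_n = τ₀ + n/σ².
So 1/σ₀² = 1/6.3705 − 4/40.2 = 0.156974 − 0.099502 = 0.057472.
Hence σ₀² = 1/0.057472 ≈ 17.4.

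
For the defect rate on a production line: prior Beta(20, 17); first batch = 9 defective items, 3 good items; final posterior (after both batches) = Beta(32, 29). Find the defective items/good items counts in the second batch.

Sequential conjugate updates are equivalent to a single update on the pooled data, so total successes = posterior α − prior α and total failures = posterior β − prior β.
Total across both batches: 32−20=12 defective items, 29−17=12 good items.
Subtract the first batch: 12−9=3 defective items and 12−3=9 good items.

3 defective items and 9 good items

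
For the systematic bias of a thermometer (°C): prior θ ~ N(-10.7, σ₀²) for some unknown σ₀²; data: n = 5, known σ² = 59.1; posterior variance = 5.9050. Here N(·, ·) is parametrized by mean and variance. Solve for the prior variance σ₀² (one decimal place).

σ₀² = 11.8

Posterior precision equals prior precision plus data precision: 1/σ_n² = 1/σ₀² + n/σ².
So 1/σ₀² = 1/5.9050 − 5/59.1 = 0.169348 − 0.084602 = 0.084746.
Hence σ₀² = 1/0.084746 ≈ 11.8.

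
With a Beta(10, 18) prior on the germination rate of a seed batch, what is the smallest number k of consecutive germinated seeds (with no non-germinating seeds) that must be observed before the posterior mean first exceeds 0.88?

After k germinated seeds and 0 non-germinating seeds the posterior is Beta(10+k, 18), with mean (10+k)/(10+18+k).
Set (10+k)/(28+k) > 0.88 and solve: k > (0.88·28 − 10)/(1 − 0.88) = 122.000.
The smallest integer exceeding 122.000 is 123, and checking k=123: (133)/(151) = 0.8808 > 0.88.

k = 123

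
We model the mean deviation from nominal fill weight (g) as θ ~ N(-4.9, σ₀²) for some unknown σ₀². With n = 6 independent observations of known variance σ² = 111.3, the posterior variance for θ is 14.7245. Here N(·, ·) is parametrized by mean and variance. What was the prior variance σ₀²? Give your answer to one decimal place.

For the Normal–Normal model with known σ², precisions add: τ_n = τ₀ + n/σ².
So 1/σ₀² = 1/14.7245 − 6/111.3 = 0.067914 − 0.053908 = 0.014006.
Hence σ₀² = 1/0.014006 ≈ 71.4.

σ₀² = 71.4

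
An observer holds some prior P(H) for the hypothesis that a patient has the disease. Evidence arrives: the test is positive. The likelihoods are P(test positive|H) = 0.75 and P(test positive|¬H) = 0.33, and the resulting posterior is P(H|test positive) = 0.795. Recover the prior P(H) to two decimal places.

P(H) = 0.63

In odds form, posterior odds = prior odds × likelihood ratio, so prior odds = posterior odds ÷ LR.
Posterior odds = 0.795/(1−0.795) = 3.8780. LR = 0.75/0.33 = 2.2727.
Prior odds = 3.8780/2.2727 = 1.7063, so P(H) = 1.7063/(1+1.7063) ≈ 0.63.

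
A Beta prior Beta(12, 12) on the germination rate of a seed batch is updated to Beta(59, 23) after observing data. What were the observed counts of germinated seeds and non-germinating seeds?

47 germinated seeds and 11 non-germinating seeds

Beta is conjugate to the binomial likelihood: posterior = Beta(α+s, β+f).
Match parameters: s=59−12=47, f=23−12=11.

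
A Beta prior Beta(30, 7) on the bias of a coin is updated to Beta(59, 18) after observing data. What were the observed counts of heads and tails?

29 heads and 11 tails

A Beta(a, b) prior with s successes and f failures in binomial data gives a Beta(a+s, b+f) posterior.
So s = 59 − 30 = 29 and f = 18 − 7 = 11.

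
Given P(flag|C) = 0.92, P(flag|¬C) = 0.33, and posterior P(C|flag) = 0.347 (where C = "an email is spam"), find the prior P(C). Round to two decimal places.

P(C) = 0.16

Bayes' rule in odds form gives O(C|E) = O(C)·[P(E|C)/P(E|¬C)], hence O(C) = O(C|E)/LR.
Posterior odds = 0.347/(1−0.347) = 0.5314. LR = 0.92/0.33 = 2.7879.
Prior odds = 0.5314/2.7879 = 0.1906, so P(C) = 0.1906/(1+0.1906) ≈ 0.16.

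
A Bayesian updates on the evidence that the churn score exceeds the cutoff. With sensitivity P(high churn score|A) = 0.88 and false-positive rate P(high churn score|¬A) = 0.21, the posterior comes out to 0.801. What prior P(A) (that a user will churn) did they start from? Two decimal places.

P(A) = 0.49

Bayes' rule in odds form gives O(A|E) = O(A)·[P(E|A)/P(E|¬A)], hence O(A) = O(A|E)/LR.
Posterior odds = 0.801/(1−0.801) = 4.0251. LR = 0.88/0.21 = 4.1905.
Prior odds = 4.0251/4.1905 = 0.9605, so P(A) = 0.9605/(1+0.9605) ≈ 0.49.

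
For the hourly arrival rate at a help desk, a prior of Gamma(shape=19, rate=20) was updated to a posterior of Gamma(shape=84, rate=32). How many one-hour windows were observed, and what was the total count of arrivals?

A Gamma(α, β) prior (rate parametrization) on a Poisson rate with n observations summing to S gives posterior Gamma(α+S, β+n).
Matching: Σxᵢ = 84 − 19 = 65 and n = 32 − 20 = 12.

n = 12 one-hour windows with total 65 arrivals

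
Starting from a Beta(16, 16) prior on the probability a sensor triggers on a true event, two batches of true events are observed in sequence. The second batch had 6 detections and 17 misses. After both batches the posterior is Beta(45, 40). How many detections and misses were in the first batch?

Because Beta–binomial updating is additive in the counts, the combined data contributed (α_post−α_prior, β_post−β_prior) successes and failures.
Total across both batches: 45−16=29 detections, 40−16=24 misses.
Subtract the second batch: 29−6=23 detections and 24−17=7 misses.

23 detections and 7 misses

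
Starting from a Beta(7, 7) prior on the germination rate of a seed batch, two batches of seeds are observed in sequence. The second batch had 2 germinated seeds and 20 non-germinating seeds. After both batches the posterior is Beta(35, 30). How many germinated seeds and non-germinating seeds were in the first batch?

26 germinated seeds and 3 non-germinating seeds

Because Beta–binomial updating is additive in the counts, the combined data contributed (α_post−α_prior, β_post−β_prior) successes and failures.
Total across both batches: 35−7=28 germinated seeds, 30−7=23 non-germinating seeds.
Subtract the second batch: 28−2=26 germinated seeds and 23−20=3 non-germinating seeds.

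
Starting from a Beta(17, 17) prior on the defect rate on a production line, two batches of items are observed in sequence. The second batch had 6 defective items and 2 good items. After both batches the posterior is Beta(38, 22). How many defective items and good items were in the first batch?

Sequential conjugate updates are equivalent to a single update on the pooled data, so total successes = posterior α − prior α and total failures = posterior β − prior β.
Total across both batches: 38−17=21 defective items, 22−17=5 good items.
Subtract the second batch: 21−6=15 defective items and 5−2=3 good items.

15 defective items and 3 good items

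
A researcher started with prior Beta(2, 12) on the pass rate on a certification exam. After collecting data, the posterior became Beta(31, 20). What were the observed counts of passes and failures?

29 passes and 8 failures

Under Beta–binomial conjugacy the posterior parameters are (α+s, β+f).
So s = 31 − 2 = 29 and f = 20 − 12 = 8.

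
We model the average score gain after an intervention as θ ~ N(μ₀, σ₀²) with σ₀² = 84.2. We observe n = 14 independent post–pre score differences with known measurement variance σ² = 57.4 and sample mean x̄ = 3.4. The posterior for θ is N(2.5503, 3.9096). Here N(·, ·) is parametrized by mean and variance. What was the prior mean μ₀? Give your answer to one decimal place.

The posterior mean is a precision-weighted average: μ_n = (τ₀μ₀ + τ_data·x̄)/(τ₀+τ_data), with τ₀=1/σ₀² and τ_data=n/σ².
Here τ₀ = 1/84.2 = 0.011876 and τ_data = 14/57.4 = 0.243902, so τ_n = 0.255778.
Rearranging for μ₀: μ₀ = (μ_n·τ_n − τ_data·x̄)/τ₀ = (2.5503·0.255778 − 0.243902·3.4) / 0.011876 = -0.176956/0.011876 ≈ -14.9.

μ₀ = -14.9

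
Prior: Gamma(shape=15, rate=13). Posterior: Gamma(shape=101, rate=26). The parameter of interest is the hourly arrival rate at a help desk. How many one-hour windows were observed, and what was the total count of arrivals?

n = 13 one-hour windows with total 86 arrivals

A Gamma(α, β) prior (rate parametrization) on a Poisson rate with n observations summing to S gives posterior Gamma(α+S, β+n).
Matching: Σxᵢ = 101 − 15 = 86 and n = 26 − 13 = 13.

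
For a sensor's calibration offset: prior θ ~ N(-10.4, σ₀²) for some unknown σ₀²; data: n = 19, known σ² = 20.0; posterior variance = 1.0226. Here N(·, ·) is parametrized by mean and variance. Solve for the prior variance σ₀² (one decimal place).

Posterior precision equals prior precision plus data precision: 1/σ_n² = 1/σ₀² + n/σ².
So 1/σ₀² = 1/1.0226 − 19/20.0 = 0.977899 − 0.950000 = 0.027899.
Hence σ₀² = 1/0.027899 ≈ 35.8.

σ₀² = 35.8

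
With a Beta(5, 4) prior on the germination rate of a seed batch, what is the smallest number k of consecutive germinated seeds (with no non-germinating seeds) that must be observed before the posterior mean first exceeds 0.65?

k = 3

After k germinated seeds and 0 non-germinating seeds the posterior is Beta(5+k, 4), with mean (5+k)/(5+4+k).
Set (5+k)/(9+k) > 0.65 and solve: k > (0.65·9 − 5)/(1 − 0.65) = 2.429.
The smallest integer exceeding 2.429 is 3.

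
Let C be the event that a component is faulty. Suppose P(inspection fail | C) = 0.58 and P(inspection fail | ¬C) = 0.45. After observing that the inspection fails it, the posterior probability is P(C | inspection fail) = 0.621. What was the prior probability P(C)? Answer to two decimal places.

In odds form, posterior odds = prior odds × likelihood ratio, so prior odds = posterior odds ÷ LR.
Posterior odds = 0.621/(1−0.621) = 1.6385. LR = 0.58/0.45 = 1.2889.
Prior odds = 1.6385/1.2889 = 1.2712, so P(C) = 1.2712/(1+1.2712) ≈ 0.56.

P(C) = 0.56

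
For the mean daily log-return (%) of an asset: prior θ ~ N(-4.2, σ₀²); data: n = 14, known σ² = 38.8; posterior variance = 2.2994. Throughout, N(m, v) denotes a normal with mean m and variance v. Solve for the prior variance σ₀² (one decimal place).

Posterior precision equals prior precision plus data precision: 1/σ_n² = 1/σ₀² + n/σ².
So 1/σ₀² = 1/2.2994 − 14/38.8 = 0.434896 − 0.360825 = 0.074071.
Hence σ₀² = 1/0.074071 ≈ 13.5.

σ₀² = 13.5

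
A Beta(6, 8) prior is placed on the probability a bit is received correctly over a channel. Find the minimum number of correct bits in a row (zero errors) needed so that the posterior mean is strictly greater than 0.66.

After k correct bits and 0 errors the posterior is Beta(6+k, 8), with mean (6+k)/(6+8+k).
Set (6+k)/(14+k) > 0.66 and solve: k > (0.66·14 − 6)/(1 − 0.66) = 9.529.
The smallest integer exceeding 9.529 is 10, and checking k=10: (16)/(24) = 0.6667 > 0.66.

k = 10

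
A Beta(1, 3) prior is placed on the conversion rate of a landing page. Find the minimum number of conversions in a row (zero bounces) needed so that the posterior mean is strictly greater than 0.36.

k = 1

After k conversions and 0 bounces the posterior is Beta(1+k, 3), with mean (1+k)/(1+3+k).
Set (1+k)/(4+k) > 0.36 and solve: k > (0.36·4 − 1)/(1 − 0.36) = 0.688.
The smallest integer exceeding 0.688 is 1.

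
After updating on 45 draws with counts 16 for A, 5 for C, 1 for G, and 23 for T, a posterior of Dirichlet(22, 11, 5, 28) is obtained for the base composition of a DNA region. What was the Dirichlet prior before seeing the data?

For a Dirichlet(α) prior with multinomial counts c, the posterior is Dirichlet(α + c) componentwise.
Subtract each count from the matching posterior parameter: 22−16=6, 11−5=6, 5−1=4, 28−23=5.

Dirichlet(6, 6, 4, 5)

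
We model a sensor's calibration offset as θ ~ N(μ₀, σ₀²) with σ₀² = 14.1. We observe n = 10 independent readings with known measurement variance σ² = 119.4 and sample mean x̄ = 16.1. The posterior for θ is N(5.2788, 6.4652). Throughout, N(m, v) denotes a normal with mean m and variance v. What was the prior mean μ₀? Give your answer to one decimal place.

μ₀ = -7.5

With known observation variance, the Normal–Normal posterior has precision τ_n = τ₀ + n/σ² and mean μ_n = (τ₀μ₀ + (n/σ²)x̄)/τ_n.
Here τ₀ = 1/14.1 = 0.070922 and τ_data = 10/119.4 = 0.083752, so τ_n = 0.154674.
Rearranging for μ₀: μ₀ = (μ_n·τ_n − τ_data·x̄)/τ₀ = (5.2788·0.154674 − 0.083752·16.1) / 0.070922 = -0.531914/0.070922 ≈ -7.5.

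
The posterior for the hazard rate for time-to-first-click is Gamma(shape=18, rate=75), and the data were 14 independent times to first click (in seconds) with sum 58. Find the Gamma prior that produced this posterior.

Gamma–exponential conjugacy: posterior shape = α + n, posterior rate = β + Σtᵢ.
So α = 18 − 14 = 4 and β = 75 − 58 = 17.

Gamma(shape=4, rate=17)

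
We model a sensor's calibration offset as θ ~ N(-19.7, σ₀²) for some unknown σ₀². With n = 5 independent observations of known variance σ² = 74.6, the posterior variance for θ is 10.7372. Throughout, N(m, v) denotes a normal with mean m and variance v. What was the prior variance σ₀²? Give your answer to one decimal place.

Posterior precision equals prior precision plus data precision: 1/σ_n² = 1/σ₀² + n/σ².
So 1/σ₀² = 1/10.7372 − 5/74.6 = 0.093134 − 0.067024 = 0.026110.
Hence σ₀² = 1/0.026110 ≈ 38.3.

σ₀² = 38.3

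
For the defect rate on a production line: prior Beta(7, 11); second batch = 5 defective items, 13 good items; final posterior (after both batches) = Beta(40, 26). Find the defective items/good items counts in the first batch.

28 defective items and 2 good items

Sequential conjugate updates are equivalent to a single update on the pooled data, so total successes = posterior α − prior α and total failures = posterior β − prior β.
Total across both batches: 40−7=33 defective items, 26−11=15 good items.
Subtract the second batch: 33−5=28 defective items and 15−13=2 good items.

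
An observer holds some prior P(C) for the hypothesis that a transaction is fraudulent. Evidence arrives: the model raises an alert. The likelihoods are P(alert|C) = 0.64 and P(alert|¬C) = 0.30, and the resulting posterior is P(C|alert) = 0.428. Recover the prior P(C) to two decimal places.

Bayes' rule in odds form gives O(C|E) = O(C)·[P(E|C)/P(E|¬C)], hence O(C) = O(C|E)/LR.
Posterior odds = 0.428/(1−0.428) = 0.7483. LR = 0.64/0.30 = 2.1333.
Prior odds = 0.7483/2.1333 = 0.3508, so P(C) = 0.3508/(1+0.3508) ≈ 0.26.

P(C) = 0.26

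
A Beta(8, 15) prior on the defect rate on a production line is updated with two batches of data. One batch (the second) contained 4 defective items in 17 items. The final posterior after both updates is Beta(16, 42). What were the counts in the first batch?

4 defective items and 14 good items

Sequential conjugate updates are equivalent to a single update on the pooled data, so total successes = posterior α − prior α and total failures = posterior β − prior β.
Total across both batches: 16−8=8 defective items, 42−15=27 good items.
Subtract the second batch: 8−4=4 defective items and 27−13=14 good items.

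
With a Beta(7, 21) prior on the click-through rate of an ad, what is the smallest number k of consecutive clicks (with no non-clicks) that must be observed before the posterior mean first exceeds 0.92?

k = 235

After k clicks and 0 non-clicks the posterior is Beta(7+k, 21), with mean (7+k)/(7+21+k).
Set (7+k)/(28+k) > 0.92 and solve: k > (0.92·28 − 7)/(1 − 0.92) = 234.500.
The smallest integer exceeding 234.500 is 235, and checking k=235: (242)/(263) = 0.9202 > 0.92.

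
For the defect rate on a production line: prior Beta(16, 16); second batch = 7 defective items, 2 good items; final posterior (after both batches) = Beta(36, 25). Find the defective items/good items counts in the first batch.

13 defective items and 7 good items

Sequential conjugate updates are equivalent to a single update on the pooled data, so total successes = posterior α − prior α and total failures = posterior β − prior β.
Total across both batches: 36−16=20 defective items, 25−16=9 good items.
Subtract the second batch: 20−7=13 defective items and 9−2=7 good items.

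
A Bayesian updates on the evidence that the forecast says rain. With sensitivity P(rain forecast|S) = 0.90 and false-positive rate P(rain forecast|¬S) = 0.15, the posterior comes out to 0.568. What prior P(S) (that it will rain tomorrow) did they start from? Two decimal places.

In odds form, posterior odds = prior odds × likelihood ratio, so prior odds = posterior odds ÷ LR.
Posterior odds = 0.568/(1−0.568) = 1.3148. LR = 0.90/0.15 = 6.0000.
Prior odds = 1.3148/6.0000 = 0.2191, so P(S) = 0.2191/(1+0.2191) ≈ 0.18.

P(S) = 0.18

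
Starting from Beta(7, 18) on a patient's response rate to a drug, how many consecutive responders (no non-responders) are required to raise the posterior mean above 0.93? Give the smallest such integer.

k = 233

After k responders and 0 non-responders the posterior is Beta(7+k, 18), with mean (7+k)/(7+18+k).
Set (7+k)/(25+k) > 0.93 and solve: k > (0.93·25 − 7)/(1 − 0.93) = 232.143.
The smallest integer exceeding 232.143 is 233.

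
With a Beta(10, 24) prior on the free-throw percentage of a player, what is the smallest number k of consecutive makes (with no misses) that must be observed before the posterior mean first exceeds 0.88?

After k makes and 0 misses the posterior is Beta(10+k, 24), with mean (10+k)/(10+24+k).
Set (10+k)/(34+k) > 0.88 and solve: k > (0.88·34 − 10)/(1 − 0.88) = 166.000.
The smallest integer exceeding 166.000 is 167.

k = 167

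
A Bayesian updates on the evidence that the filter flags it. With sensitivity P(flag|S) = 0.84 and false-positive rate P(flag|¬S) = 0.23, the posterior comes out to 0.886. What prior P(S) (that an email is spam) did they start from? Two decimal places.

P(S) = 0.68

Bayes' rule in odds form gives O(S|E) = O(S)·[P(E|S)/P(E|¬S)], hence O(S) = O(S|E)/LR.
Posterior odds = 0.886/(1−0.886) = 7.7719. LR = 0.84/0.23 = 3.6522.
Prior odds = 7.7719/3.6522 = 2.1280, so P(S) = 2.1280/(1+2.1280) ≈ 0.68.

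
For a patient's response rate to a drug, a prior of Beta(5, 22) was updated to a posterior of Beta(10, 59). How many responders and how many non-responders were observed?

Beta is conjugate to the binomial likelihood: posterior = Beta(a+s, b+f).
Match parameters: s=10−5=5, f=59−22=37.

5 responders and 37 non-responders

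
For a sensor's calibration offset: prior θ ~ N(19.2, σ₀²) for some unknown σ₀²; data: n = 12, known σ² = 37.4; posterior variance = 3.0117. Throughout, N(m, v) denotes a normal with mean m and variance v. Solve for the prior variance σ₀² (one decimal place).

σ₀² = 89.4

Posterior precision equals prior precision plus data precision: 1/σ_n² = 1/σ₀² + n/σ².
So 1/σ₀² = 1/3.0117 − 12/37.4 = 0.332038 − 0.320856 = 0.011182.
Hence σ₀² = 1/0.011182 ≈ 89.4.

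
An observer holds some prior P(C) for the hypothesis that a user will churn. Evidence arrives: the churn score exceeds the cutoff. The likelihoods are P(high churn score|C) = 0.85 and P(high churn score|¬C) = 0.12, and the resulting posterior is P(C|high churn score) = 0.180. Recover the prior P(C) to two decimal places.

P(C) = 0.03

In odds form, posterior odds = prior odds × likelihood ratio, so prior odds = posterior odds ÷ LR.
Posterior odds = 0.180/(1−0.180) = 0.2195. LR = 0.85/0.12 = 7.0833.
Prior odds = 0.2195/7.0833 = 0.0310, so P(C) = 0.0310/(1+0.0310) ≈ 0.03.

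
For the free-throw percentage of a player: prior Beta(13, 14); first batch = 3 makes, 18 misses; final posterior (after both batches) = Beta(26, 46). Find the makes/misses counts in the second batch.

Sequential conjugate updates are equivalent to a single update on the pooled data, so total successes = posterior α − prior α and total failures = posterior β − prior β.
Total across both batches: 26−13=13 makes, 46−14=32 misses.
Subtract the first batch: 13−3=10 makes and 32−18=14 misses.

10 makes and 14 misses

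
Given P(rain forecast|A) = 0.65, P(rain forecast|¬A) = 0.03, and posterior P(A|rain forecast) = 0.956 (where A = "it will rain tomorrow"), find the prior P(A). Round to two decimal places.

Bayes' rule in odds form gives O(A|E) = O(A)·[P(E|A)/P(E|¬A)], hence O(A) = O(A|E)/LR.
Posterior odds = 0.956/(1−0.956) = 21.7273. LR = 0.65/0.03 = 21.6667.
Prior odds = 21.7273/21.6667 = 1.0028, so P(A) = 1.0028/(1+1.0028) ≈ 0.50.

P(A) = 0.50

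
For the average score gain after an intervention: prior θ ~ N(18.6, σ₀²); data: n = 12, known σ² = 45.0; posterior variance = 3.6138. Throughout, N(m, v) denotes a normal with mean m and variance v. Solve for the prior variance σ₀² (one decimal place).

Posterior precision equals prior precision plus data precision: 1/σ_n² = 1/σ₀² + n/σ².
So 1/σ₀² = 1/3.6138 − 12/45.0 = 0.276717 − 0.266667 = 0.010050.
Hence σ₀² = 1/0.010050 ≈ 99.5.

σ₀² = 99.5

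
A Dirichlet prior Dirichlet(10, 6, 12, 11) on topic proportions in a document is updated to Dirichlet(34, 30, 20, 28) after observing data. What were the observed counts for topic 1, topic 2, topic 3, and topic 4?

For a Dirichlet(α) prior with multinomial counts c, the posterior is Dirichlet(α + c) componentwise.
Counts are posterior − prior componentwise: 34−10=24, 30−6=24, 20−12=8, 28−11=17.

counts (24, 24, 8, 17)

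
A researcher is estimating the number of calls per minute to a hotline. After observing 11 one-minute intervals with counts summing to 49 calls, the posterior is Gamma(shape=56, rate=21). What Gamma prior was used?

Gamma–Poisson conjugacy: posterior shape = α + Σxᵢ, posterior rate = β + n.
So α = 56 − 49 = 7 and β = 21 − 11 = 10.

Gamma(shape=7, rate=10)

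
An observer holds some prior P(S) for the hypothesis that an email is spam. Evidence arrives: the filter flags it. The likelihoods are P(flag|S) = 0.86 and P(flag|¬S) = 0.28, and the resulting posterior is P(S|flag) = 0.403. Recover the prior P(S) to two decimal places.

Bayes' rule in odds form gives O(S|E) = O(S)·[P(E|S)/P(E|¬S)], hence O(S) = O(S|E)/LR.
Posterior odds = 0.403/(1−0.403) = 0.6750. LR = 0.86/0.28 = 3.0714.
Prior odds = 0.6750/3.0714 = 0.2198, so P(S) = 0.2198/(1+0.2198) ≈ 0.18.

P(S) = 0.18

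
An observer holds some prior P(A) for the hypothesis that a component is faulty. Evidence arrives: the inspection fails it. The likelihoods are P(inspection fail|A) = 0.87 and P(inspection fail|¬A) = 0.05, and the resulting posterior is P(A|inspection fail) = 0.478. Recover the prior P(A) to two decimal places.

P(A) = 0.05

In odds form, posterior odds = prior odds × likelihood ratio, so prior odds = posterior odds ÷ LR.
Posterior odds = 0.478/(1−0.478) = 0.9157. LR = 0.87/0.05 = 17.4000.
Prior odds = 0.9157/17.4000 = 0.0526, so P(A) = 0.0526/(1+0.0526) ≈ 0.05.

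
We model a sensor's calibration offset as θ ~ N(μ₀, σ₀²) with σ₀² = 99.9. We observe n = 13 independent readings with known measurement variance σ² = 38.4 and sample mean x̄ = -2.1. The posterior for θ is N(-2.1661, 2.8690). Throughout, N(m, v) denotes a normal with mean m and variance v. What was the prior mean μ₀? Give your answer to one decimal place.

The posterior mean is a precision-weighted average: μ_n = (τ₀μ₀ + τ_data·x̄)/(τ₀+τ_data), with τ₀=1/σ₀² and τ_data=n/σ².
Here τ₀ = 1/99.9 = 0.010010 and τ_data = 13/38.4 = 0.338542, so τ_n = 0.348552.
Rearranging for μ₀: μ₀ = (μ_n·τ_n − τ_data·x̄)/τ₀ = (-2.1661·0.348552 − 0.338542·-2.1) / 0.010010 = -0.044060/0.010010 ≈ -4.4.

μ₀ = -4.4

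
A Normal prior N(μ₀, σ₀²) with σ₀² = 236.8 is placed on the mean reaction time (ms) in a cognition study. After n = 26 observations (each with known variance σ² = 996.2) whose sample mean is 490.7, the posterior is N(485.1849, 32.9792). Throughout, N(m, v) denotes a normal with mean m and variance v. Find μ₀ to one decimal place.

μ₀ = 451.1

The posterior mean is a precision-weighted average: μ_n = (τ₀μ₀ + τ_data·x̄)/(τ₀+τ_data), with τ₀=1/σ₀² and τ_data=n/σ².
Here τ₀ = 1/236.8 = 0.004223 and τ_data = 26/996.2 = 0.026099, so τ_n = 0.030322.
Rearranging for μ₀: μ₀ = (μ_n·τ_n − τ_data·x̄)/τ₀ = (485.1849·0.030322 − 0.026099·490.7) / 0.004223 = 1.904997/0.004223 ≈ 451.1.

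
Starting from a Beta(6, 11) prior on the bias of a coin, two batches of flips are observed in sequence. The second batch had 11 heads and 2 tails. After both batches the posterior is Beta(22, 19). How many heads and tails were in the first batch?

Sequential conjugate updates are equivalent to a single update on the pooled data, so total successes = posterior α − prior α and total failures = posterior β − prior β.
Total across both batches: 22−6=16 heads, 19−11=8 tails.
Subtract the second batch: 16−11=5 heads and 8−2=6 tails.

5 heads and 6 tails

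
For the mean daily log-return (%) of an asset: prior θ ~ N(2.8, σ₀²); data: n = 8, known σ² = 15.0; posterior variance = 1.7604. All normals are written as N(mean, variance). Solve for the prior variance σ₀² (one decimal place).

σ₀² = 28.8

For the Normal–Normal model with known σ², precisions add: τ_n = τ₀ + n/σ².
So 1/σ₀² = 1/1.7604 − 8/15.0 = 0.568053 − 0.533333 = 0.034720.
Hence σ₀² = 1/0.034720 ≈ 28.8.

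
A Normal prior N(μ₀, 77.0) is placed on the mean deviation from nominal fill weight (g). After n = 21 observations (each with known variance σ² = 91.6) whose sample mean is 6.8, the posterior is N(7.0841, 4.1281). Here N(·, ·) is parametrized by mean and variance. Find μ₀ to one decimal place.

μ₀ = 12.1

The posterior mean is a precision-weighted average: μ_n = (τ₀μ₀ + τ_data·x̄)/(τ₀+τ_data), with τ₀=1/σ₀² and τ_data=n/σ².
Here τ₀ = 1/77.0 = 0.012987 and τ_data = 21/91.6 = 0.229258, so τ_n = 0.242245.
Rearranging for μ₀: μ₀ = (μ_n·τ_n − τ_data·x̄)/τ₀ = (7.0841·0.242245 − 0.229258·6.8) / 0.012987 = 0.157133/0.012987 ≈ 12.1.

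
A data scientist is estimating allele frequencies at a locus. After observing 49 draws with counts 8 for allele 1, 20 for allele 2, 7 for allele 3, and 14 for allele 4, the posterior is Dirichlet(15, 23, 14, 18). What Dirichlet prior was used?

Dirichlet(7, 3, 7, 4)

For a Dirichlet(α) prior with multinomial counts c, the posterior is Dirichlet(α + c) componentwise.
Subtract each count from the matching posterior parameter: 15−8=7, 23−20=3, 14−7=7, 18−14=4.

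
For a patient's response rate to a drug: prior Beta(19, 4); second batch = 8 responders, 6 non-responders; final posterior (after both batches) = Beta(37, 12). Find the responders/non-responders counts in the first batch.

10 responders and 2 non-responders

Sequential conjugate updates are equivalent to a single update on the pooled data, so total successes = posterior α − prior α and total failures = posterior β − prior β.
Total across both batches: 37−19=18 responders, 12−4=8 non-responders.
Subtract the second batch: 18−8=10 responders and 8−6=2 non-responders.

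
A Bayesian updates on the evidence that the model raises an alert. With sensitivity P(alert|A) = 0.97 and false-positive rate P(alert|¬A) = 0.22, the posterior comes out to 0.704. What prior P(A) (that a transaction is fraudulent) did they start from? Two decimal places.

In odds form, posterior odds = prior odds × likelihood ratio, so prior odds = posterior odds ÷ LR.
Posterior odds = 0.704/(1−0.704) = 2.3784. LR = 0.97/0.22 = 4.4091.
Prior odds = 2.3784/4.4091 = 0.5394, so P(A) = 0.5394/(1+0.5394) ≈ 0.35.

P(A) = 0.35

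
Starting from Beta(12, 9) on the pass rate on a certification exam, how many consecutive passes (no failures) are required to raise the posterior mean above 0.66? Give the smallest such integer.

After k passes and 0 failures the posterior is Beta(12+k, 9), with mean (12+k)/(12+9+k).
Set (12+k)/(21+k) > 0.66 and solve: k > (0.66·21 − 12)/(1 − 0.66) = 5.471.
The smallest integer exceeding 5.471 is 6.

k = 6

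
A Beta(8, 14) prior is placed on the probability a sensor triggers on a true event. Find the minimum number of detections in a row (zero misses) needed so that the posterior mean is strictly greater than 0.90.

k = 119

After k detections and 0 misses the posterior is Beta(8+k, 14), with mean (8+k)/(8+14+k).
Set (8+k)/(22+k) > 0.90 and solve: k > (0.90·22 − 8)/(1 − 0.90) = 118.000.
The smallest integer exceeding 118.000 is 119, and checking k=119: (127)/(141) = 0.9007 > 0.90.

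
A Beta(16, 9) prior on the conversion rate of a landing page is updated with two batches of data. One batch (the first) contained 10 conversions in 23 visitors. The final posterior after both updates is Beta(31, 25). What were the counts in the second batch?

Because Beta–binomial updating is additive in the counts, the combined data contributed (α_post−α_prior, β_post−β_prior) successes and failures.
Total across both batches: 31−16=15 conversions, 25−9=16 bounces.
Subtract the first batch: 15−10=5 conversions and 16−13=3 bounces.

5 conversions and 3 bounces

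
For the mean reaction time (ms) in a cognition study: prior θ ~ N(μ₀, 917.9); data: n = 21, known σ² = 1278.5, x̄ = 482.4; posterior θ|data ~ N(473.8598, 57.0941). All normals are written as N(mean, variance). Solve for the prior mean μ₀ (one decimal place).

μ₀ = 345.1

The posterior mean is a precision-weighted average: μ_n = (τ₀μ₀ + τ_data·x̄)/(τ₀+τ_data), with τ₀=1/σ₀² and τ_data=n/σ².
Here τ₀ = 1/917.9 = 0.001089 and τ_data = 21/1278.5 = 0.016425, so τ_n = 0.017514.
Rearranging for μ₀: μ₀ = (μ_n·τ_n − τ_data·x̄)/τ₀ = (473.8598·0.017514 − 0.016425·482.4) / 0.001089 = 0.375761/0.001089 ≈ 345.1.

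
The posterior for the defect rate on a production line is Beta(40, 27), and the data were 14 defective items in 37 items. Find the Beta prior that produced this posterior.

A Beta(α, β) prior with s successes and f failures in binomial data gives a Beta(α+s, β+f) posterior.
So α = 40 − 14 = 26 and β = 27 − 23 = 4.

Beta(26, 4)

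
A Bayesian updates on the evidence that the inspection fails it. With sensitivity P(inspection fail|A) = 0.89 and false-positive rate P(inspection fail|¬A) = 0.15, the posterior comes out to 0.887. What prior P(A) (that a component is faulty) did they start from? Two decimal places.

P(A) = 0.57

Bayes' rule in odds form gives O(A|E) = O(A)·[P(E|A)/P(E|¬A)], hence O(A) = O(A|E)/LR.
Posterior odds = 0.887/(1−0.887) = 7.8496. LR = 0.89/0.15 = 5.9333.
Prior odds = 7.8496/5.9333 = 1.3230, so P(A) = 1.3230/(1+1.3230) ≈ 0.57.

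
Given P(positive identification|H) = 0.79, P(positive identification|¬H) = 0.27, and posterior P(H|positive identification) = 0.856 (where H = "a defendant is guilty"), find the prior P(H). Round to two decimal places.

Bayes' rule in odds form gives O(H|E) = O(H)·[P(E|H)/P(E|¬H)], hence O(H) = O(H|E)/LR.
Posterior odds = 0.856/(1−0.856) = 5.9444. LR = 0.79/0.27 = 2.9259.
Prior odds = 5.9444/2.9259 = 2.0316, so P(H) = 2.0316/(1+2.0316) ≈ 0.67.

P(H) = 0.67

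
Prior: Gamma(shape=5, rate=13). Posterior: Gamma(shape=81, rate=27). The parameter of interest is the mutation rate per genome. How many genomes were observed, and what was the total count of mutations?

A Gamma(α, β) prior (rate parametrization) on a Poisson rate with n observations summing to S gives posterior Gamma(α+S, β+n).
Matching: Σxᵢ = 81 − 5 = 76 and n = 27 − 13 = 14.

n = 14 genomes with total 76 mutations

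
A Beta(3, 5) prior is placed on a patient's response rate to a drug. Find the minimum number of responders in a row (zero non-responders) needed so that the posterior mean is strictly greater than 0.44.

After k responders and 0 non-responders the posterior is Beta(3+k, 5), with mean (3+k)/(3+5+k).
Set (3+k)/(8+k) > 0.44 and solve: k > (0.44·8 − 3)/(1 − 0.44) = 0.929.
The smallest integer exceeding 0.929 is 1.

k = 1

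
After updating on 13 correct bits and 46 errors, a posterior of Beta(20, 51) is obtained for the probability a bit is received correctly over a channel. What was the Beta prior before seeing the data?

Under Beta–binomial conjugacy the posterior parameters are (α+s, β+f).
Subtract the data counts: 20−13=7, 51−46=5.

Beta(7, 5)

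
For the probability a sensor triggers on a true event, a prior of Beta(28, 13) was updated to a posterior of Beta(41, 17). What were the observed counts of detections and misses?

13 detections and 4 misses

A Beta(a, b) prior with s successes and f failures in binomial data gives a Beta(a+s, b+f) posterior.
So s = 41 − 28 = 13 and f = 17 − 13 = 4.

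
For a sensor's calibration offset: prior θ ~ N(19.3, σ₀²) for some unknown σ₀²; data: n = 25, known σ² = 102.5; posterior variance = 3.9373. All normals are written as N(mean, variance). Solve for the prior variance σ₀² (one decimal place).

For the Normal–Normal model with known σ², precisions add: τ_n = τ₀ + n/σ².
So 1/σ₀² = 1/3.9373 − 25/102.5 = 0.253981 − 0.243902 = 0.010079.
Hence σ₀² = 1/0.010079 ≈ 99.2.

σ₀² = 99.2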